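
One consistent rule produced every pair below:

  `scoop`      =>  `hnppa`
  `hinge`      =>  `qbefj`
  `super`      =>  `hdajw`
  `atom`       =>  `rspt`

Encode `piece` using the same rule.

This is an affine cipher: with a=0,…,z=25, each position x becomes (11x+17) mod 26.
For piece: p(15)→11·15+17≡0=a; i(8)→11·8+17≡1=b; e(4)→11·4+17≡9=j; c(2)→11·2+17≡13=n; e(4)→11·4+17≡9=j (all mod 26).

abjnj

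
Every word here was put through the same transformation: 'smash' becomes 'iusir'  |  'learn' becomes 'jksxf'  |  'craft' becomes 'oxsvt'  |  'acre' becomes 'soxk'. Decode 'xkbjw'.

reply

Each letter's alphabet position (a=0..z=25) is mapped through 11·x+18 mod 26 — an affine cipher.
Undoing it on xkbjw: x(23)→19·(23−18)≡17=r; k(10)→19·(10−18)≡4=e; b(1)→19·(1−18)≡15=p; j(9)→19·(9−18)≡11=l; w(22)→19·(22−18)≡24=y (all mod 26).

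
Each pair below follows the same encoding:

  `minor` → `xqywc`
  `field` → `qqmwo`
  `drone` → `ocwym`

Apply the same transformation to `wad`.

The rule splits by letter class: vowels +8, consonants +11.
On wad: w(cons)+11=h, a(vowel)+8=i, d(cons)+11=o.

hio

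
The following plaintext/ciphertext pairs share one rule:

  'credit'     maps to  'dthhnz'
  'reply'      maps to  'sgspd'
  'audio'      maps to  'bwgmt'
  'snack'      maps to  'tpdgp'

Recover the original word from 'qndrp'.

plank

In credit: c→d is +1, r→t is +2, e→h is +3, d→h is +4 — the shift increases by 1 each position. The shift increases by 1 at each position, starting from +1: 1, 2, 3, ….
Undoing it on qndrp: q−1=p, n−2=l, d−3=a, r−4=n, p−5=k.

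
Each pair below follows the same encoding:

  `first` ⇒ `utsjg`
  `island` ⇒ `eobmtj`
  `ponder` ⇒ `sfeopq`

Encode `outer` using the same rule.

The output letters match the input read backwards, each shifted +1: first reversed is tsrif. Two steps: reverse the string, then apply a Caesar shift of +1.
Applying it to outer: reverse → retuo; then shift: r+1=s, e+1=f, t+1=u, u+1=v, o+1=p.

sfuvp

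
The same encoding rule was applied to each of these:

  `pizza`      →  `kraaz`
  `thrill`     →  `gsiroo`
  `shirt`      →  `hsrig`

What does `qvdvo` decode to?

Each letter is replaced by its mirror in the alphabet: a↔z, b↔y, c↔x, and so on (the Atbash cipher).
Reversing it on qvdvo: q↔j, v↔e, d↔w, v↔e, o↔l.

jewel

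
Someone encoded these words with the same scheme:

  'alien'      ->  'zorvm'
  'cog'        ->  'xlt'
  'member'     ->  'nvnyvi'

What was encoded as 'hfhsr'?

sushi

Each pair mirrors across the alphabet (a↔z, l↔o, i↔r): positions sum to 25. This is the alphabet-reversal cipher (Atbash): a becomes z, b becomes y, etc.
Undoing it on hfhsr: h↔s, f↔u, h↔s, s↔h, r↔i.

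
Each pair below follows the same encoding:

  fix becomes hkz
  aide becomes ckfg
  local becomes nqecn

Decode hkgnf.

field

Compare letters: f→h is +2, i→k is +2, x→z is +2 — a constant shift. Every letter moves 2 places later in the alphabet, wrapping around z→a.
Undoing it on hkgnf: h−2=f, k−2=i, g−2=e, n−2=l, f−2=d.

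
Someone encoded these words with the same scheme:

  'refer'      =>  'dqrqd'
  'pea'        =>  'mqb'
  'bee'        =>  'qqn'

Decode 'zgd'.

The output letters match the input read backwards, each shifted +12: refer reversed is refer. Read the word backwards and shift each letter +12.
Reversing it on zgd: shift back: z−12=n, g−12=u, d−12=r → nur; then reverse → run.

run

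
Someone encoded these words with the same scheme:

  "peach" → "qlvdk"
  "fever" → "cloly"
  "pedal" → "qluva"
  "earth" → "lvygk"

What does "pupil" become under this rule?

qxqba

This is an affine cipher: with a=0,…,z=25, each position x becomes (17x+21) mod 26.
Applying it to pupil: p(15)→17·15+21≡16=q; u(20)→17·20+21≡23=x; p(15)→17·15+21≡16=q; i(8)→17·8+21≡1=b; l(11)→17·11+21≡0=a (all mod 26).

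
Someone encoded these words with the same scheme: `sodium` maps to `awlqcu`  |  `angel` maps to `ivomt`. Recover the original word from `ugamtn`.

myself

Every letter moves 8 places later in the alphabet, wrapping around z→a.
Decoding ugamtn: u−8=m, g−8=y, a−8=s, m−8=e, t−8=l, n−8=f.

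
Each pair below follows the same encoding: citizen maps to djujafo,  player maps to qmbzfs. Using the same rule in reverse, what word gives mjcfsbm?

liberal

Compare letters: c→d is +1, i→j is +1, t→u is +1 — a constant shift. Every letter moves 1 place later in the alphabet, wrapping around z→a.
Reversing it on mjcfsbm: m−1=l, j−1=i, c−1=b, f−1=e, s−1=r, b−1=a, m−1=l.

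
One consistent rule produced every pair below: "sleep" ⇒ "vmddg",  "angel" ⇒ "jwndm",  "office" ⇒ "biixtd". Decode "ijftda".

s(18)→v(21) and l(11)→m(12) fit y≡5x+9 (mod 26); the inverse of 5 mod 26 is 21. Each letter's alphabet position (a=0..z=25) is mapped through 5·x+9 mod 26 — an affine cipher.
Reversing it on ijftda: i(8)→21·(8−9)≡5=f; j(9)→21·(9−9)≡0=a; f(5)→21·(5−9)≡20=u; t(19)→21·(19−9)≡2=c; d(3)→21·(3−9)≡4=e; a(0)→21·(0−9)≡19=t (all mod 26).

faucet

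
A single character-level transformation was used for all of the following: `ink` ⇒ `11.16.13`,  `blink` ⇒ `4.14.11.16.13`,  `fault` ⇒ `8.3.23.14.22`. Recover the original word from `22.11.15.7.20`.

timer

i is letter #9 and maps to 11: an offset of 2. The number is (letter's place in the alphabet, a=1) + 2.
Undoing it on 22.11.15.7.20: 22→(22−2)÷1=20=t, 11→(11−2)÷1=9=i, 15→(15−2)÷1=13=m, 7→(7−2)÷1=5=e, 20→(20−2)÷1=18=r.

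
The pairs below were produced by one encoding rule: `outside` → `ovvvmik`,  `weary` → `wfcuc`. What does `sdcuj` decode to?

scarf

Each letter shifts forward by its position index (0, 1, 2, …) — the shift grows by one for each successive letter.
Reversing it on sdcuj: s−0=s, d−1=c, c−2=a, u−3=r, j−4=f.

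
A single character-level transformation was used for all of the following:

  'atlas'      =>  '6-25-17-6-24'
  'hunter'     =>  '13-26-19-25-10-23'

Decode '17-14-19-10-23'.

liner

a is letter #1 and maps to 6: an offset of 5. Each letter is replaced by its alphabet position (a=1..z=26) + 5.
Reversing it on 17-14-19-10-23: 17→(17−5)÷1=12=l, 14→(14−5)÷1=9=i, 19→(19−5)÷1=14=n, 10→(10−5)÷1=5=e, 23→(23−5)÷1=18=r.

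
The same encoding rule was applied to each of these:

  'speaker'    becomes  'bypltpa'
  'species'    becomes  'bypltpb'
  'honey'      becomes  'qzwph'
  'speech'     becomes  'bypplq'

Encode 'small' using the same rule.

bvluu

The shift depends on letter class: consonant s→b is +9, but vowel e→p is +11. Two shifts are in play — +11 for a/e/i/o/u, +9 for every other letter.
On small: s(cons)+9=b, m(cons)+9=v, a(vowel)+11=l, l(cons)+9=u, l(cons)+9=u.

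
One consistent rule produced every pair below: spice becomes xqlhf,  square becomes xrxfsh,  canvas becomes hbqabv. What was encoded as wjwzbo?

Shifts by position in spice: pos 0: s→x (+5), pos 1: p→q (+1), pos 2: i→l (+3), pos 3: c→h (+5), pos 4: e→f (+1) — repeating every 3. It's a Vigenère-style cipher with numeric key [5,1,3]: position i shifts by key[i mod 3].
Reversing it on wjwzbo: w−5=r, j−1=i, w−3=t, z−5=u, b−1=a, o−3=l.

ritual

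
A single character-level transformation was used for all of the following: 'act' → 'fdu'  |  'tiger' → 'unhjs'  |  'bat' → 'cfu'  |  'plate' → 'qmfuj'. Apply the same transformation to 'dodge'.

The shift depends on letter class: consonant c→d is +1, but vowel a→f is +5. The rule splits by letter class: vowels +5, consonants +1.
Applying it to dodge: d(cons)+1=e, o(vowel)+5=t, d(cons)+1=e, g(cons)+1=h, e(vowel)+5=j.

etehj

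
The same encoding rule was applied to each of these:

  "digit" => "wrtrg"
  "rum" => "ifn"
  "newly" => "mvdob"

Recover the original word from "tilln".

groom

Each pair mirrors across the alphabet (d↔w, i↔r, g↔t): positions sum to 25. Each letter is replaced by its mirror in the alphabet: a↔z, b↔y, c↔x, and so on (the Atbash cipher).
Decoding tilln: t↔g, i↔r, l↔o, l↔o, n↔m.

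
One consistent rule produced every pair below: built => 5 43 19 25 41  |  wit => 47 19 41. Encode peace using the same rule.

Each letter becomes 2×(its alphabet position, a=1..z=26) + 1.
For peace: p=16→33, e=5→11, a=1→3, c=3→7, e=5→11.

33 11 3 7 11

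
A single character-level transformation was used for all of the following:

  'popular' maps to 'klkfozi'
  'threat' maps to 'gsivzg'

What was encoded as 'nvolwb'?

Each pair mirrors across the alphabet (p↔k, o↔l, p↔k): positions sum to 25. This is the alphabet-reversal cipher (Atbash): a becomes z, b becomes y, etc.
Decoding nvolwb: n↔m, v↔e, o↔l, l↔o, w↔d, b↔y.

melody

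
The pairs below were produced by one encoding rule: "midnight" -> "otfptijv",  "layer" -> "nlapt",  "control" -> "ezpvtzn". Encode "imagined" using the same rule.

The shift depends on letter class: consonant m→o is +2, but vowel i→t is +11. Vowels shift forward by 11 and consonants shift forward by 2.
For imagined: i(vowel)+11=t, m(cons)+2=o, a(vowel)+11=l, g(cons)+2=i, i(vowel)+11=t, n(cons)+2=p, e(vowel)+11=p, d(cons)+2=f.

tolitppf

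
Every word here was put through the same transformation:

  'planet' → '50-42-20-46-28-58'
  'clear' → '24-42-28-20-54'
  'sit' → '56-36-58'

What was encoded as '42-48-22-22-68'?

lobby

With a=1..z=26, the number is 2·pos + 18.
Undoing it on 42-48-22-22-68: 42→(42−18)÷2=12=l, 48→(48−18)÷2=15=o, 22→(22−18)÷2=2=b, 22→(22−18)÷2=2=b, 68→(68−18)÷2=25=y.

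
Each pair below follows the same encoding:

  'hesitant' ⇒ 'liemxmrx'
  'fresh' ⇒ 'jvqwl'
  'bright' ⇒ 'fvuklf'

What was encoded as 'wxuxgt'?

stitch

Shifts by position in hesitant: pos 0: h→l (+4), pos 1: e→i (+4), pos 2: s→e (+12), pos 3: i→m (+4), pos 4: t→x (+4), pos 5: a→m (+12) — repeating every 3. It's a Vigenère-style cipher with numeric key [4,4,12]: position i shifts by key[i mod 3].
Reversing it on wxuxgt: w−4=s, x−4=t, u−12=i, x−4=t, g−4=c, t−12=h.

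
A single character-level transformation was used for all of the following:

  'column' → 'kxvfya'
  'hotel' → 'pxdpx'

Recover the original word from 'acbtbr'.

In column: c→k is +8, o→x is +9, l→v is +10, u→f is +11 — the shift increases by 1 each position. The shift increases by 1 at each position, starting from +8: 8, 9, 10, ….
Undoing it on acbtbr: a−8=s, c−9=t, b−10=r, t−11=i, b−12=p, r−13=e.

stripe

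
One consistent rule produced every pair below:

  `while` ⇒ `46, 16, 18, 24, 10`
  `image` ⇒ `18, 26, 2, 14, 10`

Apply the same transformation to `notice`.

w(#23)→46 and h(#8)→16: differences scale by 2, so n = 2·pos + 0. Each letter becomes 2×(its alphabet position, a=1..z=26).
For notice: n=14→28, o=15→30, t=20→40, i=9→18, c=3→6, e=5→10.

28, 30, 40, 18, 6, 10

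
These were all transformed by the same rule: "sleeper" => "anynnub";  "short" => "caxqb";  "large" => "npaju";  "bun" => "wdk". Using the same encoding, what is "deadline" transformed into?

nwrumjnm

The output letters match the input read backwards, each shifted +9: sleeper reversed is repeels. Read the word backwards and shift each letter +9.
On deadline: reverse → enildaed; then shift: e+9=n, n+9=w, i+9=r, l+9=u, d+9=m, a+9=j, e+9=n, d+9=m.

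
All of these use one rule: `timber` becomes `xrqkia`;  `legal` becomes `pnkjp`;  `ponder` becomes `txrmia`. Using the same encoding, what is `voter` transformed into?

Shifts by position in timber: pos 0: t→x (+4), pos 1: i→r (+9), pos 2: m→q (+4), pos 3: b→k (+9) — repeating every 2. A repeating key of period 2 is used — shifts +4, +9 over and over.
For voter: v+4=z, o+9=x, t+4=x, e+9=n, r+4=v.

zxxnv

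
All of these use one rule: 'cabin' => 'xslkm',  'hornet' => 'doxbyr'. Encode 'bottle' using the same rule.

ovddyl

The output letters match the input read backwards, each shifted +10: cabin reversed is nibac. Read the word backwards and shift each letter +10.
For bottle: reverse → elttob; then shift: e+10=o, l+10=v, t+10=d, t+10=d, o+10=y, b+10=l.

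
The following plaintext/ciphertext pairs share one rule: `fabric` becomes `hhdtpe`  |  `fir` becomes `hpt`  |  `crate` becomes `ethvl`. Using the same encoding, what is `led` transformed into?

nlf

The shift depends on letter class: consonant f→h is +2, but vowel a→h is +7. Vowels shift forward by 7 and consonants shift forward by 2.
For led: l(cons)+2=n, e(vowel)+7=l, d(cons)+2=f.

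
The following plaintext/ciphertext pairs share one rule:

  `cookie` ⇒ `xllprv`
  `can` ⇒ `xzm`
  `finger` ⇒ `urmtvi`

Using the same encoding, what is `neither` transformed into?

mvrgsvi

Each letter is replaced by its mirror in the alphabet: a↔z, b↔y, c↔x, and so on (the Atbash cipher).
Applying it to neither: n↔m, e↔v, i↔r, t↔g, h↔s, e↔v, r↔i.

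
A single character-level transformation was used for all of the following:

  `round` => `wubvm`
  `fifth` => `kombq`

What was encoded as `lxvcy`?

In round: r→w is +5, o→u is +6, u→b is +7, n→v is +8 — the shift increases by 1 each position. Letter i (0-indexed) is shifted by i+5, so successive shifts are 5, 6, 7, ….
Reversing it on lxvcy: l−5=g, x−6=r, v−7=o, c−8=u, y−9=p.

group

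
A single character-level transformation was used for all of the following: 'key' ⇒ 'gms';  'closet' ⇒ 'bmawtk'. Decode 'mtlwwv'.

noodle

The output letters match the input read backwards, each shifted +8: key reversed is yek. The word is reversed, then every letter is shifted forward by 8.
Reversing it on mtlwwv: shift back: m−8=e, t−8=l, l−8=d, w−8=o, w−8=o, v−8=n → eldoon; then reverse → noodle.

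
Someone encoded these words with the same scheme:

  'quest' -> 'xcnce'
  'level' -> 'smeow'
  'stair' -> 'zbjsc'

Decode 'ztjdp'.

slate

In quest: q→x is +7, u→c is +8, e→n is +9, s→c is +10 — the shift increases by 1 each position. The shift increases by 1 at each position, starting from +7: 7, 8, 9, ….
Undoing it on ztjdp: z−7=s, t−8=l, j−9=a, d−10=t, p−11=e.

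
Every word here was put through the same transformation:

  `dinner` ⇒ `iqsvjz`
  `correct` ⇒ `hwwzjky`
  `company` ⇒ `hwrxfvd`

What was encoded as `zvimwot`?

undergo

It's a Vigenère-style cipher with numeric key [5,8]: position i shifts by key[i mod 2].
Undoing it on zvimwot: z−5=u, v−8=n, i−5=d, m−8=e, w−5=r, o−8=g, t−5=o.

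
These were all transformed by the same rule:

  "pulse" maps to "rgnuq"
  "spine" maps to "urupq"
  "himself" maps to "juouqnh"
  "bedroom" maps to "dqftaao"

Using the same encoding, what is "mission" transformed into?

ouuuuap

The shift depends on letter class: consonant p→r is +2, but vowel u→g is +12. The rule splits by letter class: vowels +12, consonants +2.
On mission: m(cons)+2=o, i(vowel)+12=u, s(cons)+2=u, s(cons)+2=u, i(vowel)+12=u, o(vowel)+12=a, n(cons)+2=p.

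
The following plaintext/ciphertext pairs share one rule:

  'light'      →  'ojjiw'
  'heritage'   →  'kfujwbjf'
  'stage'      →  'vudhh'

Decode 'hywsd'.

extra

The shifts repeat in a cycle of length 2: positions 0,1,… shift by +3, +1, then the pattern repeats.
Undoing it on hywsd: h−3=e, y−1=x, w−3=t, s−1=r, d−3=a.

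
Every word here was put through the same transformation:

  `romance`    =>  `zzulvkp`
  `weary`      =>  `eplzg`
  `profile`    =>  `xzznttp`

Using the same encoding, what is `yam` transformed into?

The shift depends on letter class: consonant r→z is +8, but vowel o→z is +11. Two shifts are in play — +11 for a/e/i/o/u, +8 for every other letter.
Applying it to yam: y(cons)+8=g, a(vowel)+11=l, m(cons)+8=u.

glu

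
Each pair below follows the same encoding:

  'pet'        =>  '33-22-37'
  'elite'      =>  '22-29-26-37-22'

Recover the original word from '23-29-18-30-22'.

flame

p is letter #16 and maps to 33: an offset of 17. Each letter is replaced by its alphabet position (a=1..z=26) + 17.
Decoding 23-29-18-30-22: 23→(23−17)÷1=6=f, 29→(29−17)÷1=12=l, 18→(18−17)÷1=1=a, 30→(30−17)÷1=13=m, 22→(22−17)÷1=5=e.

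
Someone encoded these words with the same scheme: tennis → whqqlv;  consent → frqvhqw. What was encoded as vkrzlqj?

showing

Compare letters: t→w is +3, e→h is +3, n→q is +3 — a constant shift. This is a Caesar cipher with shift 3.
Decoding vkrzlqj: v−3=s, k−3=h, r−3=o, z−3=w, l−3=i, q−3=n, j−3=g.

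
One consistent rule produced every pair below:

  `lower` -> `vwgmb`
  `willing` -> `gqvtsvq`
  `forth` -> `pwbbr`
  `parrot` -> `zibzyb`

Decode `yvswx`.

The shifts repeat in a cycle of length 2: positions 0,1,… shift by +10, +8, then the pattern repeats.
Undoing it on yvswx: y−10=o, v−8=n, s−10=i, w−8=o, x−10=n.

onion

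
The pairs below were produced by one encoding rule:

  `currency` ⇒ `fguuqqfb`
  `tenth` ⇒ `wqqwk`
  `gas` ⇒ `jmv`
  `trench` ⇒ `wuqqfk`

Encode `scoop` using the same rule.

vfaas

The rule splits by letter class: vowels +12, consonants +3.
On scoop: s(cons)+3=v, c(cons)+3=f, o(vowel)+12=a, o(vowel)+12=a, p(cons)+3=s.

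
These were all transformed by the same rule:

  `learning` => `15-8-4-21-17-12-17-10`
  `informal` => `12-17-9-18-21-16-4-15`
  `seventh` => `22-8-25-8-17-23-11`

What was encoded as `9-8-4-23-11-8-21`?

feather

Letters become their 1-based position plus 3 (so a→4, b→5, …).
Decoding 9-8-4-23-11-8-21: 9→(9−3)÷1=6=f, 8→(8−3)÷1=5=e, 4→(4−3)÷1=1=a, 23→(23−3)÷1=20=t, 11→(11−3)÷1=8=h, 8→(8−3)÷1=5=e, 21→(21−3)÷1=18=r.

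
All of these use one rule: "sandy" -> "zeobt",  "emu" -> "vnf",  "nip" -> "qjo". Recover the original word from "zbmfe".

delay

Read the word backwards and shift each letter +1.
Undoing it on zbmfe: shift back: z−1=y, b−1=a, m−1=l, f−1=e, e−1=d → yaled; then reverse → delay.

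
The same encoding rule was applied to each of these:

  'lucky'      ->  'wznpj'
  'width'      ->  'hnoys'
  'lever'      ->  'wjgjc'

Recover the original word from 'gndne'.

Shifts by position in lucky: pos 0: l→w (+11), pos 1: u→z (+5), pos 2: c→n (+11), pos 3: k→p (+5) — repeating every 2. A repeating key of period 2 is used — shifts +11, +5 over and over.
Undoing it on gndne: g−11=v, n−5=i, d−11=s, n−5=i, e−11=t.

visit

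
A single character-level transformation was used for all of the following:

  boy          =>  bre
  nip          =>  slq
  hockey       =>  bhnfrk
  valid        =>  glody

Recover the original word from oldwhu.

retail

The output letters match the input read backwards, each shifted +3: boy reversed is yob. Two steps: reverse the string, then apply a Caesar shift of +3.
Decoding oldwhu: shift back: o−3=l, l−3=i, d−3=a, w−3=t, h−3=e, u−3=r → liater; then reverse → retail.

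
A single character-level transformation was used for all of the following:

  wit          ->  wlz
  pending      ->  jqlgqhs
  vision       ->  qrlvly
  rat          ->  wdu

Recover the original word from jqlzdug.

drawing

Two steps: reverse the string, then apply a Caesar shift of +3.
Undoing it on jqlzdug: shift back: j−3=g, q−3=n, l−3=i, z−3=w, d−3=a, u−3=r, g−3=d → gniward; then reverse → drawing.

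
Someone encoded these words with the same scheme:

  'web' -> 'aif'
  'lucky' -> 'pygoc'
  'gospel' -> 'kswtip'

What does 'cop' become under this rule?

gst

Compare letters: w→a is +4, e→i is +4, b→f is +4 — a constant shift. Every letter moves 4 places later in the alphabet, wrapping around z→a.
On cop: c+4=g, o+4=s, p+4=t.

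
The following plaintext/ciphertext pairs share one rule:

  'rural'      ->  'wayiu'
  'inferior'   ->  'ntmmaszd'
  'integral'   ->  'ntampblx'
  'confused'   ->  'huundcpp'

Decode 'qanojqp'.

luggage

In rural: r→w is +5, u→a is +6, r→y is +7, a→i is +8 — the shift increases by 1 each position. Letter i (0-indexed) is shifted by i+5, so successive shifts are 5, 6, 7, ….
Reversing it on qanojqp: q−5=l, a−6=u, n−7=g, o−8=g, j−9=a, q−10=g, p−11=e.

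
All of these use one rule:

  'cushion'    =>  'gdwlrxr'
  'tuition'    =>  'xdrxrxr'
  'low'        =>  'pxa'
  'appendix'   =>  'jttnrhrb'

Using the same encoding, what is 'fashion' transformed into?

jjwlrxr

The shift depends on letter class: consonant c→g is +4, but vowel u→d is +9. Two shifts are in play — +9 for a/e/i/o/u, +4 for every other letter.
Applying it to fashion: f(cons)+4=j, a(vowel)+9=j, s(cons)+4=w, h(cons)+4=l, i(vowel)+9=r, o(vowel)+9=x, n(cons)+4=r.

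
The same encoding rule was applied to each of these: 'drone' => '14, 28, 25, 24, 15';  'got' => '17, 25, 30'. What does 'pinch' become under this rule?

d is letter #4 and maps to 14: an offset of 10. The number is (letter's place in the alphabet, a=1) + 10.
On pinch: p=16→26, i=9→19, n=14→24, c=3→13, h=8→18.

26, 19, 24, 13, 18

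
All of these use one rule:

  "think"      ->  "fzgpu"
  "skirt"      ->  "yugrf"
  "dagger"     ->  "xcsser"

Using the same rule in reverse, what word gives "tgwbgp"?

violin

t(19)→f(5) and h(7)→z(25) fit y≡7x+2 (mod 26); the inverse of 7 mod 26 is 15. Treating letters as 0–25, the rule is x ↦ 7x + 2 (mod 26).
Decoding tgwbgp: t(19)→15·(19−2)≡21=v; g(6)→15·(6−2)≡8=i; w(22)→15·(22−2)≡14=o; b(1)→15·(1−2)≡11=l; g(6)→15·(6−2)≡8=i; p(15)→15·(15−2)≡13=n (all mod 26).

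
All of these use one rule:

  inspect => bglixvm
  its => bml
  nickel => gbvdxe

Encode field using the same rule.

Compare letters: i→b is +19, n→g is +19, s→l is +19 — a constant shift. This is a Caesar cipher with shift 19.
On field: f+19=y, i+19=b, e+19=x, l+19=e, d+19=w.

ybxew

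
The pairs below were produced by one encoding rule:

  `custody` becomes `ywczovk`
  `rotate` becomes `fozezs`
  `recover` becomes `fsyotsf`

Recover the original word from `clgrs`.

c(2)→y(24) and u(20)→w(22) fit y≡23x+4 (mod 26); the inverse of 23 mod 26 is 17. Each letter's alphabet position (a=0..z=25) is mapped through 23·x+4 mod 26 — an affine cipher.
Reversing it on clgrs: c(2)→17·(2−4)≡18=s; l(11)→17·(11−4)≡15=p; g(6)→17·(6−4)≡8=i; r(17)→17·(17−4)≡13=n; s(18)→17·(18−4)≡4=e (all mod 26).

spine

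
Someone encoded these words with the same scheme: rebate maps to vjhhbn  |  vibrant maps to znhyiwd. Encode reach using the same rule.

The shift increases by 1 at each position, starting from +4: 4, 5, 6, ….
On reach: r+4=v, e+5=j, a+6=g, c+7=j, h+8=p.

vjgjp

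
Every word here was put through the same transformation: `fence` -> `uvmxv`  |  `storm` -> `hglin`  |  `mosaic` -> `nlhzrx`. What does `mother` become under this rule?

Letters are reflected about the middle of the alphabet (position → 25−position): Atbash.
Applying it to mother: m↔n, o↔l, t↔g, h↔s, e↔v, r↔i.

nlgsvi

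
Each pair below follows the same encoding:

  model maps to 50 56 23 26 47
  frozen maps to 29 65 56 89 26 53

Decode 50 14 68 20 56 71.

mascot

Each letter becomes 3×(its alphabet position, a=1..z=26) + 11.
Decoding 50 14 68 20 56 71: 50→(50−11)÷3=13=m, 14→(14−11)÷3=1=a, 68→(68−11)÷3=19=s, 20→(20−11)÷3=3=c, 56→(56−11)÷3=15=o, 71→(71−11)÷3=20=t.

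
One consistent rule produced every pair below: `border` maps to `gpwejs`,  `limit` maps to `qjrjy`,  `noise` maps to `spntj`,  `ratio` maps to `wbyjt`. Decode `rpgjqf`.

Shifts by position in border: pos 0: b→g (+5), pos 1: o→p (+1), pos 2: r→w (+5), pos 3: d→e (+1) — repeating every 2. A repeating key of period 2 is used — shifts +5, +1 over and over.
Decoding rpgjqf: r−5=m, p−1=o, g−5=b, j−1=i, q−5=l, f−1=e.

mobile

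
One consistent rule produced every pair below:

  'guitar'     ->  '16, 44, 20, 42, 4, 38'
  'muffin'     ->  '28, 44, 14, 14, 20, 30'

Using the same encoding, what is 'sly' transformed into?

g(#7)→16 and u(#21)→44: differences scale by 2, so n = 2·pos + 2. Each letter becomes 2×(its alphabet position, a=1..z=26) + 2.
For sly: s=19→40, l=12→26, y=25→52.

40, 26, 52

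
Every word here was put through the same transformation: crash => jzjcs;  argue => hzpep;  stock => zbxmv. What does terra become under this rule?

amabl

The shift increases by 1 at each position, starting from +7: 7, 8, 9, ….
Applying it to terra: t+7=a, e+8=m, r+9=a, r+10=b, a+11=l.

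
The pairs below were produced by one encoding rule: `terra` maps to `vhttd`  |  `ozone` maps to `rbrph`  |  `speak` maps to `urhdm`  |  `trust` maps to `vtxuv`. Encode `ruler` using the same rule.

txnht

Two shifts are in play — +3 for a/e/i/o/u, +2 for every other letter.
For ruler: r(cons)+2=t, u(vowel)+3=x, l(cons)+2=n, e(vowel)+3=h, r(cons)+2=t.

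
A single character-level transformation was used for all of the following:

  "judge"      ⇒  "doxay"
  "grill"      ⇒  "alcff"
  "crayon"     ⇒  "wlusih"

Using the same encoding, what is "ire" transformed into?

Compare letters: j→d is +20, u→o is +20, d→x is +20 — a constant shift. Each letter is shifted forward by 20 in the alphabet (a Caesar shift of +20).
Applying it to ire: i+20=c, r+20=l, e+20=y.

cly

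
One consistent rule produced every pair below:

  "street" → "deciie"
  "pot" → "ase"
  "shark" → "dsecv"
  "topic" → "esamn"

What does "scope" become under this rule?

The shift depends on letter class: consonant s→d is +11, but vowel e→i is +4. Two shifts are in play — +4 for a/e/i/o/u, +11 for every other letter.
For scope: s(cons)+11=d, c(cons)+11=n, o(vowel)+4=s, p(cons)+11=a, e(vowel)+4=i.

dnsai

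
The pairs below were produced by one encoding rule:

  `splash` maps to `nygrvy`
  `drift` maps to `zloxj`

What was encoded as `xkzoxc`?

The output letters match the input read backwards, each shifted +6: splash reversed is hsalps. The word is reversed, then every letter is shifted forward by 6.
Decoding xkzoxc: shift back: x−6=r, k−6=e, z−6=t, o−6=i, x−6=r, c−6=w → retirw; then reverse → writer.

writer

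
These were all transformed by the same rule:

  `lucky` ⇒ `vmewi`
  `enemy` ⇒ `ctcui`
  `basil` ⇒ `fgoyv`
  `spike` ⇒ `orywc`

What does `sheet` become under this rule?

ozccn

Treating letters as 0–25, the rule is x ↦ 25x + 6 (mod 26).
For sheet: s(18)→25·18+6≡14=o; h(7)→25·7+6≡25=z; e(4)→25·4+6≡2=c; e(4)→25·4+6≡2=c; t(19)→25·19+6≡13=n (all mod 26).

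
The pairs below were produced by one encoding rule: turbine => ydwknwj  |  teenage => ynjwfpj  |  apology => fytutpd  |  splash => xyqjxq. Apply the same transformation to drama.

Shifts by position in turbine: pos 0: t→y (+5), pos 1: u→d (+9), pos 2: r→w (+5), pos 3: b→k (+9) — repeating every 2. A repeating key of period 2 is used — shifts +5, +9 over and over.
On drama: d+5=i, r+9=a, a+5=f, m+9=v, a+5=f.

iafvf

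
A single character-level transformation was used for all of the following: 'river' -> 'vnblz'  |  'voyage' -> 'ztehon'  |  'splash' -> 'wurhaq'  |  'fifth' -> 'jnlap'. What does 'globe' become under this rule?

kquim

In river: r→v is +4, i→n is +5, v→b is +6, e→l is +7 — the shift increases by 1 each position. Letter i (0-indexed) is shifted by i+4, so successive shifts are 4, 5, 6, ….
On globe: g+4=k, l+5=q, o+6=u, b+7=i, e+8=m.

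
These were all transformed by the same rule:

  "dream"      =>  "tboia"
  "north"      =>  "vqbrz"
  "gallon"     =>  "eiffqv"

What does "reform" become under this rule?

d(3)→t(19) and r(17)→b(1) fit y≡21x+8 (mod 26); the inverse of 21 mod 26 is 5. This is an affine cipher: with a=0,…,z=25, each position x becomes (21x+8) mod 26.
On reform: r(17)→21·17+8≡1=b; e(4)→21·4+8≡14=o; f(5)→21·5+8≡9=j; o(14)→21·14+8≡16=q; r(17)→21·17+8≡1=b; m(12)→21·12+8≡0=a (all mod 26).

bojqba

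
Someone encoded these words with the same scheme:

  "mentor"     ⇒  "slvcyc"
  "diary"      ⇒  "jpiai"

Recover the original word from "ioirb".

chair

In mentor: m→s is +6, e→l is +7, n→v is +8, t→c is +9 — the shift increases by 1 each position. Letter i (0-indexed) is shifted by i+6, so successive shifts are 6, 7, 8, ….
Decoding ioirb: i−6=c, o−7=h, i−8=a, r−9=i, b−10=r.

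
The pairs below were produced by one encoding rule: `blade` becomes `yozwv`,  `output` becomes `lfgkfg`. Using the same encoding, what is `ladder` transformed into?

ozwwvi

Letters are reflected about the middle of the alphabet (position → 25−position): Atbash.
Applying it to ladder: l↔o, a↔z, d↔w, d↔w, e↔v, r↔i.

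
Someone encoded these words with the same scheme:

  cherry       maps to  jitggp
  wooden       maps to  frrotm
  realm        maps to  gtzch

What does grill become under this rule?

Treating letters as 0–25, the rule is x ↦ 5x + 25 (mod 26).
Applying it to grill: g(6)→5·6+25≡3=d; r(17)→5·17+25≡6=g; i(8)→5·8+25≡13=n; l(11)→5·11+25≡2=c; l(11)→5·11+25≡2=c (all mod 26).

dgncc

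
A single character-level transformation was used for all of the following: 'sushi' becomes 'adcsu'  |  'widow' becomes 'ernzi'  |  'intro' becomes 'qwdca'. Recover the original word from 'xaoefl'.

In sushi: s→a is +8, u→d is +9, s→c is +10, h→s is +11 — the shift increases by 1 each position. Each letter shifts forward by (position + 8), i.e. 8, 9, 10, … — the shift grows by one for each successive letter.
Reversing it on xaoefl: x−8=p, a−9=r, o−10=e, e−11=t, f−12=t, l−13=y.

pretty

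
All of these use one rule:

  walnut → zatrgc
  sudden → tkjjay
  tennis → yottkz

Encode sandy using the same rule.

The output letters match the input read backwards, each shifted +6: walnut reversed is tunlaw. Two steps: reverse the string, then apply a Caesar shift of +6.
For sandy: reverse → ydnas; then shift: y+6=e, d+6=j, n+6=t, a+6=g, s+6=y.

ejtgy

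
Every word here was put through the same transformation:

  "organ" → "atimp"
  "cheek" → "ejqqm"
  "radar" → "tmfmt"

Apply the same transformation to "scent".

ueqpv

The shift depends on letter class: consonant r→t is +2, but vowel o→a is +12. The rule splits by letter class: vowels +12, consonants +2.
On scent: s(cons)+2=u, c(cons)+2=e, e(vowel)+12=q, n(cons)+2=p, t(cons)+2=v.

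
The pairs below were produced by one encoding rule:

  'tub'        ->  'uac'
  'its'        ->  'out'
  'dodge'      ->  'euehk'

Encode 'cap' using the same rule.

The shift depends on letter class: consonant t→u is +1, but vowel u→a is +6. The rule splits by letter class: vowels +6, consonants +1.
On cap: c(cons)+1=d, a(vowel)+6=g, p(cons)+1=q.

dgq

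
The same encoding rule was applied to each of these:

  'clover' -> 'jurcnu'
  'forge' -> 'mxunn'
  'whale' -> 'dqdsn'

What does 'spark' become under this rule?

It's a Vigenère-style cipher with numeric key [7,9,3]: position i shifts by key[i mod 3].
For spark: s+7=z, p+9=y, a+3=d, r+7=y, k+9=t.

zydyt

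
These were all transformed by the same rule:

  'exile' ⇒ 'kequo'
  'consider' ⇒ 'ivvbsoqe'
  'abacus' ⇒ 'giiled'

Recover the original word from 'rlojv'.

legal

Each letter shifts forward by (position + 6), i.e. 6, 7, 8, … — the shift grows by one for each successive letter.
Undoing it on rlojv: r−6=l, l−7=e, o−8=g, j−9=a, v−10=l.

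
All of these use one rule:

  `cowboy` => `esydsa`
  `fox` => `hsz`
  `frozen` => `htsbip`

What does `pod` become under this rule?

The shift depends on letter class: consonant c→e is +2, but vowel o→s is +4. Vowels shift forward by 4 and consonants shift forward by 2.
Applying it to pod: p(cons)+2=r, o(vowel)+4=s, d(cons)+2=f.

rsf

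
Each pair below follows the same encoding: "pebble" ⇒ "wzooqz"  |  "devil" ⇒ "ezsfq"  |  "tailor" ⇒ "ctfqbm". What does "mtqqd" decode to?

p(15)→w(22) and e(4)→z(25) fit y≡21x+19 (mod 26); the inverse of 21 mod 26 is 5. This is an affine cipher: with a=0,…,z=25, each position x becomes (21x+19) mod 26.
Decoding mtqqd: m(12)→5·(12−19)≡17=r; t(19)→5·(19−19)≡0=a; q(16)→5·(16−19)≡11=l; q(16)→5·(16−19)≡11=l; d(3)→5·(3−19)≡24=y (all mod 26).

rally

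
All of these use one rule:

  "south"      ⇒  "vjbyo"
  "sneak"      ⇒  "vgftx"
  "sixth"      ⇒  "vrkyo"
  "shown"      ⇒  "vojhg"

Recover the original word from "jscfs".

s(18)→v(21) and o(14)→j(9) fit y≡3x+19 (mod 26); the inverse of 3 mod 26 is 9. This is an affine cipher: with a=0,…,z=25, each position x becomes (3x+19) mod 26.
Undoing it on jscfs: j(9)→9·(9−19)≡14=o; s(18)→9·(18−19)≡17=r; c(2)→9·(2−19)≡3=d; f(5)→9·(5−19)≡4=e; s(18)→9·(18−19)≡17=r (all mod 26).

order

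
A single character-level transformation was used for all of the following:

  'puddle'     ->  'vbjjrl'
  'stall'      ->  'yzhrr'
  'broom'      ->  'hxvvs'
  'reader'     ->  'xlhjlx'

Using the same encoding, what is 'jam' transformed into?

phs

Two shifts are in play — +7 for a/e/i/o/u, +6 for every other letter.
For jam: j(cons)+6=p, a(vowel)+7=h, m(cons)+6=s.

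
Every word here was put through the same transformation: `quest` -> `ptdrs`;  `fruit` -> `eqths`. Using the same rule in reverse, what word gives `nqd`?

This is a Caesar cipher with shift 25.
Undoing it on nqd: n−25=o, q−25=r, d−25=e.

ore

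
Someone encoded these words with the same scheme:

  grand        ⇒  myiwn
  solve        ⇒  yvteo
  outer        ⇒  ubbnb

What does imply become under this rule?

In grand: g→m is +6, r→y is +7, a→i is +8, n→w is +9 — the shift increases by 1 each position. The shift increases by 1 at each position, starting from +6: 6, 7, 8, ….
On imply: i+6=o, m+7=t, p+8=x, l+9=u, y+10=i.

otxui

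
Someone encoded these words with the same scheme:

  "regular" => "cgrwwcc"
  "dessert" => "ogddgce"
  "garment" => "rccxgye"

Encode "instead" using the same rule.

The rule splits by letter class: vowels +2, consonants +11.
On instead: i(vowel)+2=k, n(cons)+11=y, s(cons)+11=d, t(cons)+11=e, e(vowel)+2=g, a(vowel)+2=c, d(cons)+11=o.

kydegco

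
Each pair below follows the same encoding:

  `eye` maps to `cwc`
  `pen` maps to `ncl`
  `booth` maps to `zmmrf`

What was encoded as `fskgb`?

It's a constant shift of +24 (ROT24).
Decoding fskgb: f−24=h, s−24=u, k−24=m, g−24=i, b−24=d.

humid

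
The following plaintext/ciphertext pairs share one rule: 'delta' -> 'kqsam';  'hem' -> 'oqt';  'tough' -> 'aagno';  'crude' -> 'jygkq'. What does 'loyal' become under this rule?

Two shifts are in play — +12 for a/e/i/o/u, +7 for every other letter.
Applying it to loyal: l(cons)+7=s, o(vowel)+12=a, y(cons)+7=f, a(vowel)+12=m, l(cons)+7=s.

safms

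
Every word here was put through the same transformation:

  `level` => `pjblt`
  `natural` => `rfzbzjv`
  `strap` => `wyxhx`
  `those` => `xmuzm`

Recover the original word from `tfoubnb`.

Each letter shifts forward by (position + 4), i.e. 4, 5, 6, … — the shift grows by one for each successive letter.
Decoding tfoubnb: t−4=p, f−5=a, o−6=i, u−7=n, b−8=t, n−9=e, b−10=r.

painter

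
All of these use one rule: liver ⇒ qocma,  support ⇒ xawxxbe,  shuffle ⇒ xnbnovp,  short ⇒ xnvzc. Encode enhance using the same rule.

In liver: l→q is +5, i→o is +6, v→c is +7, e→m is +8 — the shift increases by 1 each position. Letter i (0-indexed) is shifted by i+5, so successive shifts are 5, 6, 7, ….
Applying it to enhance: e+5=j, n+6=t, h+7=o, a+8=i, n+9=w, c+10=m, e+11=p.

jtoiwmp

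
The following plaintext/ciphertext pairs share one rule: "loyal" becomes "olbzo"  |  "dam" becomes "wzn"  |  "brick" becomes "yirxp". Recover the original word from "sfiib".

hurry

Each pair mirrors across the alphabet (l↔o, o↔l, y↔b): positions sum to 25. This is the alphabet-reversal cipher (Atbash): a becomes z, b becomes y, etc.
Decoding sfiib: s↔h, f↔u, i↔r, i↔r, b↔y.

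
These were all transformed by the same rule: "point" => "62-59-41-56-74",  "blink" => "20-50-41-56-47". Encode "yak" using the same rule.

p(#16)→62 and o(#15)→59: differences scale by 3, so n = 3·pos + 14. The formula is n = 3×(alphabet index, a=1) + 14.
For yak: y=25→89, a=1→17, k=11→47.

89-17-47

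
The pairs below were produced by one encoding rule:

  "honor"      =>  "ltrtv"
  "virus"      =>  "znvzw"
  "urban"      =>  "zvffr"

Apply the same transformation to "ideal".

The shift depends on letter class: consonant h→l is +4, but vowel o→t is +5. Two shifts are in play — +5 for a/e/i/o/u, +4 for every other letter.
Applying it to ideal: i(vowel)+5=n, d(cons)+4=h, e(vowel)+5=j, a(vowel)+5=f, l(cons)+4=p.

nhjfp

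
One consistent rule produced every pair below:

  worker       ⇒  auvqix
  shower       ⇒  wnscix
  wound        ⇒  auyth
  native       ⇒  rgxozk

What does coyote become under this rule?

Shifts by position in worker: pos 0: w→a (+4), pos 1: o→u (+6), pos 2: r→v (+4), pos 3: k→q (+6) — repeating every 2. The shifts repeat in a cycle of length 2: positions 0,1,… shift by +4, +6, then the pattern repeats.
Applying it to coyote: c+4=g, o+6=u, y+4=c, o+6=u, t+4=x, e+6=k.

gucuxk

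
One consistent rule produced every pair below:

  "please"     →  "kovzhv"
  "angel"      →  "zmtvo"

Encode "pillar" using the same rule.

Each letter is replaced by its mirror in the alphabet: a↔z, b↔y, c↔x, and so on (the Atbash cipher).
On pillar: p↔k, i↔r, l↔o, l↔o, a↔z, r↔i.

kroozi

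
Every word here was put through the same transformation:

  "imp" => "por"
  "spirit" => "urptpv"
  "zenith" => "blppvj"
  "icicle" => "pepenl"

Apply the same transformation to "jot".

The shift depends on letter class: consonant m→o is +2, but vowel i→p is +7. The rule splits by letter class: vowels +7, consonants +2.
On jot: j(cons)+2=l, o(vowel)+7=v, t(cons)+2=v.

lvv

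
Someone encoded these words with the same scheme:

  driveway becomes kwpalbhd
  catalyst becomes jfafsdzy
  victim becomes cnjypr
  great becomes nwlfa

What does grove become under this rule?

nwval

Shifts by position in driveway: pos 0: d→k (+7), pos 1: r→w (+5), pos 2: i→p (+7), pos 3: v→a (+5) — repeating every 2. A repeating key of period 2 is used — shifts +7, +5 over and over.
On grove: g+7=n, r+5=w, o+7=v, v+5=a, e+7=l.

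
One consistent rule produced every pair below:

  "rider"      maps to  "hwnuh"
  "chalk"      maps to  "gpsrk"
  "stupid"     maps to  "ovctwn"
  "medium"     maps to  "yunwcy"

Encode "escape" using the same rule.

Treating letters as 0–25, the rule is x ↦ 7x + 18 (mod 26).
On escape: e(4)→7·4+18≡20=u; s(18)→7·18+18≡14=o; c(2)→7·2+18≡6=g; a(0)→7·0+18≡18=s; p(15)→7·15+18≡19=t; e(4)→7·4+18≡20=u (all mod 26).

uogstu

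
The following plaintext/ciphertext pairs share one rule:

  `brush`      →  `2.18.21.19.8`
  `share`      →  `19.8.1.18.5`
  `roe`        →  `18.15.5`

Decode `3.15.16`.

Each letter is replaced by its alphabet position (a=1, b=2, …, z=26).
Reversing it on 3.15.16: 3=c, 15=o, 16=p.

cop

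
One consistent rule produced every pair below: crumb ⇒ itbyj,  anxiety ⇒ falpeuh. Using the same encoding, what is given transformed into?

ulcpn

The output letters match the input read backwards, each shifted +7: crumb reversed is bmurc. Two steps: reverse the string, then apply a Caesar shift of +7.
On given: reverse → nevig; then shift: n+7=u, e+7=l, v+7=c, i+7=p, g+7=n.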